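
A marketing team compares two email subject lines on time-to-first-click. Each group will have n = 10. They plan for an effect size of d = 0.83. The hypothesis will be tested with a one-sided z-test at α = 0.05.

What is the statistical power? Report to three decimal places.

Power ≈ 0.584

Noncentrality parameter: δ = d·√(n/2) = 0.83 × √(10/2) = 1.8559
Critical value for a one-sided test at α = 0.05: z_α = 1.645.
Power = Φ(δ − 1.645) = Φ(0.211) = 0.5836.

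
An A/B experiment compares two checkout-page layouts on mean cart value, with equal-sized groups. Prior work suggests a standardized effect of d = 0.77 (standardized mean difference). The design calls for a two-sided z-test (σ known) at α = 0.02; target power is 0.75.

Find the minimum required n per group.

Set Φ(δ − 2.326) = 0.75; then δ − 2.326 = Φ⁻¹(0.75) = 0.674, giving δ = 3.001.
(Ignoring the negligible lower-tail rejection probability gives the usual closed-form inversion.)
δ = d·√(n/2) ⇒ n = 2(δ/d)² = 2 × (3.001 / 0.77)² = 30.38.
Round up to the next whole unit.

n = 31 per group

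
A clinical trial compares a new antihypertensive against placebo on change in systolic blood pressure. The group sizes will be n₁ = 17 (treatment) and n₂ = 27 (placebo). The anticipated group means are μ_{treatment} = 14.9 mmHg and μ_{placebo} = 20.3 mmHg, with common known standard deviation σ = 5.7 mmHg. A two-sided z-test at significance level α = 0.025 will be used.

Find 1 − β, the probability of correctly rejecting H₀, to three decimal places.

Power ≈ 0.793

Standardized effect: d = |μ_{treatment} − μ_{placebo}| / σ = |14.9 − 20.3| / 5.7 = 0.9474
Noncentrality parameter: δ = d / √(1/n₁ + 1/n₂) = 0.9474 / √(1/17 + 1/27) = 3.0598
Critical value for a two-sided test at α = 0.025: z_{α/2} = 2.241.
Power = Φ(δ − 2.241) + Φ(−δ − 2.241) = Φ(0.818) + Φ(-5.301) = 0.7934 + 0.0000 = 0.7934.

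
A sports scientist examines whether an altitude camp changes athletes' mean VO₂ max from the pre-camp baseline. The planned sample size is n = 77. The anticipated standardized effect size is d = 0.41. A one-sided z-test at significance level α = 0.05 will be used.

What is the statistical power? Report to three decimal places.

Noncentrality parameter: δ = d·√n = 0.41 × √77 = 3.5977
One-sided α = 0.05 → critical value z_{0.05} = 1.645.
Power = P(Z > 1.645 − δ) = Φ(1.953) = 0.9746.

Power ≈ 0.975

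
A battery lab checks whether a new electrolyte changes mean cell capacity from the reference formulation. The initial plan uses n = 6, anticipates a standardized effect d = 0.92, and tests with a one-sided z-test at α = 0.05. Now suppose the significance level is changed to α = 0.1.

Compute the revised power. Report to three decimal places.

δ = d·√n = 0.92 × √6 = 2.2535 (unchanged). New critical value: z_{0.1} = 1.282.
Revised power = P(Z > 1.282 − δ) = Φ(0.972) = 0.8345.

Power ≈ 0.834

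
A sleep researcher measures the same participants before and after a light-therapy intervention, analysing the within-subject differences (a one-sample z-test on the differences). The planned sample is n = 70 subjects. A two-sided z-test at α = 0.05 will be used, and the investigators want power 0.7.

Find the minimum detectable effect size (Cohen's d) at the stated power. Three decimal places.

Required noncentrality: δ = z_{0.025} + z_{0.30} = 1.960 + 0.524 = 2.484.
(Lower-tail contribution to power is negligible for δ > 0.)
δ = d·√n ⇒ d = δ/√n = 2.484/√70 = 0.2969.

d ≈ 0.297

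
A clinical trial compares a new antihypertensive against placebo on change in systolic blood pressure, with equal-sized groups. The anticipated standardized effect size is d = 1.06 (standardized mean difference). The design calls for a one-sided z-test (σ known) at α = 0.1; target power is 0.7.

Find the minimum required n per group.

Set Φ(δ − 1.282) = 0.7; then δ − 1.282 = Φ⁻¹(0.7) = 0.524, giving δ = 1.806.
δ = d·√(n/2) ⇒ n = 2(δ/d)² = 2 × (1.806 / 1.06)² = 5.81.
Rounding up, n = 6 per group.

n = 6 per group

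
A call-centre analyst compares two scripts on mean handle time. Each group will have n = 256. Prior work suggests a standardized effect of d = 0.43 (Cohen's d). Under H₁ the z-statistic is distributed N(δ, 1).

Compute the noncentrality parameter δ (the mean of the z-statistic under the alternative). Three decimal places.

δ ≈ 4.865

The noncentrality parameter scales effect size by the design's sample-size factor: δ = d·√(n/2) = 0.43 × √(256/2) = 4.8649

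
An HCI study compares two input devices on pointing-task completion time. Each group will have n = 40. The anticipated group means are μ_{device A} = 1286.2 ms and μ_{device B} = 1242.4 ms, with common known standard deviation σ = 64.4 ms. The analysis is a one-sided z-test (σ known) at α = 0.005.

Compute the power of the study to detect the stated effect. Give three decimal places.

Power ≈ 0.679

Standardized effect: d = |μ_{device A} − μ_{device B}| / σ = |1286.2 − 1242.4| / 64.4 = 0.6801
Noncentrality parameter: δ = d·√(n/2) = 0.6801 × √(40/2) = 3.0416
One-sided α = 0.005 → critical value z_{0.005} = 2.576.
Power = Φ(δ − 2.576) = Φ(0.466) = 0.6793.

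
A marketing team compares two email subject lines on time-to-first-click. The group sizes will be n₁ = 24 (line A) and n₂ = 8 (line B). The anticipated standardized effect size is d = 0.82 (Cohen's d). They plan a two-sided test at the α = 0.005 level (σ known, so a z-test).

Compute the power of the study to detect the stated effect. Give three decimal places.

Power ≈ 0.212

Noncentrality parameter: δ = d / √(1/n₁ + 1/n₂) = 0.82 / √(1/24 + 1/8) = 2.0086
Two-sided α = 0.005 → critical value z_{0.0025} = 2.807.
Power = Φ(δ − 2.807) + Φ(−δ − 2.807) = Φ(-0.798) + Φ(-4.816) = 0.2123 + 0.0000 = 0.2123.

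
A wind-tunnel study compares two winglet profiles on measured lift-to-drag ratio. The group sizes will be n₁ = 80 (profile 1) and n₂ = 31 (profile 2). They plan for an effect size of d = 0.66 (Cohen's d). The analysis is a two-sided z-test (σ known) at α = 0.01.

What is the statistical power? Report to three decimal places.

Power ≈ 0.707

Noncentrality parameter: δ = d / √(1/n₁ + 1/n₂) = 0.66 / √(1/80 + 1/31) = 3.1197
Two-sided α = 0.01 → critical value z_{0.005} = 2.576.
Power = Φ(δ − 2.576) + Φ(−δ − 2.576) = Φ(0.544) + Φ(-5.695) = 0.7067 + 0.0000 = 0.7067.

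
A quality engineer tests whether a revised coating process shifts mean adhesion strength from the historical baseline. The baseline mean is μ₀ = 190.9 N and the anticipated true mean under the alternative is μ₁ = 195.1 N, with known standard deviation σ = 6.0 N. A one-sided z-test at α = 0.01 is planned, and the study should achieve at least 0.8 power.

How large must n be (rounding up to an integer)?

n = 21

Standardized effect: d = |μ₁ − μ₀| / σ = |195.1 − 190.9| / 6.0 = 0.7000
Set Φ(δ − 2.326) = 0.8; then δ − 2.326 = Φ⁻¹(0.8) = 0.842, giving δ = 3.168.
δ = d·√n ⇒ n = (δ/d)² = (3.168 / 0.7000)² = 20.48.
Round up to the next whole unit.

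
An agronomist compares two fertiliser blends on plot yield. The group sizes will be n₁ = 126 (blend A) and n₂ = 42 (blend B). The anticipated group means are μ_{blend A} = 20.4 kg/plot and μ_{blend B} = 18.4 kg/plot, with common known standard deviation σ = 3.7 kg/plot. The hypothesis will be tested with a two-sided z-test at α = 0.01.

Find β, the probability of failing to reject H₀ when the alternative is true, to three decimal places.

Standardized effect: d = |μ_{blend A} − μ_{blend B}| / σ = |20.4 − 18.4| / 3.7 = 0.5405
Noncentrality parameter: δ = d / √(1/n₁ + 1/n₂) = 0.5405 / √(1/126 + 1/42) = 3.0338
Two-sided α = 0.01 → critical value z_{0.005} = 2.576.
Power = Φ(δ − 2.576) + Φ(−δ − 2.576) = Φ(0.458) + Φ(-5.610) = 0.6765 + 0.0000 = 0.6765.
Type II error: β = 1 − power = 1 − 0.6765 = 0.3235.

β ≈ 0.323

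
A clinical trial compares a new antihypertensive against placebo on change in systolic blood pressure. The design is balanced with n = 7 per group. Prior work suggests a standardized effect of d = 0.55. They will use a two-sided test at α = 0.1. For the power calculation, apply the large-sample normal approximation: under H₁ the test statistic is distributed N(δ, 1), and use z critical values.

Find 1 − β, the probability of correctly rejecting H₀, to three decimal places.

Power ≈ 0.273

Noncentrality parameter: δ = d·√(n/2) = 0.55 × √(7/2) = 1.0290
Critical value for a two-sided test at α = 0.1: z_{α/2} = 1.645.
Power = Φ(δ − 1.645) + Φ(−δ − 1.645) = Φ(-0.616) + Φ(-2.674) = 0.2690 + 0.0037 = 0.2727.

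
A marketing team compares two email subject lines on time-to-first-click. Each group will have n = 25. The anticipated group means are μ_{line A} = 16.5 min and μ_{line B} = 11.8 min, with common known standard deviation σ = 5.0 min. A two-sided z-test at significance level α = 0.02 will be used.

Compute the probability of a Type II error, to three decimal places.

Standardized effect: d = |μ_{line A} − μ_{line B}| / σ = |16.5 − 11.8| / 5.0 = 0.9400
Noncentrality parameter: δ = d·√(n/2) = 0.9400 × √(25/2) = 3.3234
Two-sided α = 0.02 → critical value z_{0.01} = 2.326.
Power = Φ(δ − 2.326) + Φ(−δ − 2.326) = Φ(0.997) + Φ(-5.650) = 0.8406 + 0.0000 = 0.8406.
Type II error: β = 1 − power = 1 − 0.8406 = 0.1594.

β ≈ 0.159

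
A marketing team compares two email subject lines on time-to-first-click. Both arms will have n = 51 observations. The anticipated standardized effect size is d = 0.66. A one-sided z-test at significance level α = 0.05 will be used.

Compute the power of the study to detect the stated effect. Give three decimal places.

Noncentrality parameter: λ = d·√(n/2) = 0.66 × √(51/2) = 3.3328
One-sided α = 0.05 → critical value z_{0.05} = 1.645.
Power = Φ(λ − 1.645) = Φ(1.688) = 0.9543.

Power ≈ 0.954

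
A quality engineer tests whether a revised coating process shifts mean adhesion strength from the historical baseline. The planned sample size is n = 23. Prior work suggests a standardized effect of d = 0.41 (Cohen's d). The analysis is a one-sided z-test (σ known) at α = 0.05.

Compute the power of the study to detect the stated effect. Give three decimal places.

Noncentrality parameter: δ = d·√n = 0.41 × √23 = 1.9663
Critical value for a one-sided test at α = 0.05: z_α = 1.645.
Power = P(Z > 1.645 − δ) = Φ(0.321) = 0.6261.

Power ≈ 0.626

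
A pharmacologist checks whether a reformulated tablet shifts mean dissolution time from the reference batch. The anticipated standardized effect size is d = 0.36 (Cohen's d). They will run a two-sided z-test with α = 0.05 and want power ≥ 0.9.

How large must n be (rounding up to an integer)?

n = 82

Set Φ(δ − 1.960) = 0.9; then δ − 1.960 = Φ⁻¹(0.9) = 1.282, giving δ = 3.242.
(The Φ(−δ − z_{α/2}) term is vanishingly small for δ > 0 and is dropped in the standard sample-size formula.)
δ = d·√n ⇒ n = (δ/d)² = (3.242 / 0.36)² = 81.08.
Rounding up, n = 82.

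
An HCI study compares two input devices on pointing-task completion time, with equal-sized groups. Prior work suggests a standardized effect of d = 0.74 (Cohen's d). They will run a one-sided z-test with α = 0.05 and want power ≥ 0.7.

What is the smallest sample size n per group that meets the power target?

n = 18 per group

For power 0.7 need Φ(δ − z_{0.05}) = 0.7, so δ = z_{0.05} + z_{0.30} = 1.645 + 0.524 = 2.169.
δ = d·√(n/2) ⇒ n = 2(δ/d)² = 2 × (2.169 / 0.74)² = 17.19.
Rounding up, n = 18 per group.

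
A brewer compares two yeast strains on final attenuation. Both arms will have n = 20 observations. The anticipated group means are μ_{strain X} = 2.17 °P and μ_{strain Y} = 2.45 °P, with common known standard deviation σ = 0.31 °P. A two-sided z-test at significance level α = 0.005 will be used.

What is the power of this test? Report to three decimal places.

Standardized effect: d = |μ_{strain X} − μ_{strain Y}| / σ = |2.17 − 2.45| / 0.31 = 0.9032
Noncentrality parameter: δ = d·√(n/2) = 0.9032 × √(20/2) = 2.8563
Critical value for a two-sided test at α = 0.005: z_{α/2} = 2.807.
Power = Φ(δ − 2.807) + Φ(−δ − 2.807) = Φ(0.049) + Φ(-5.663) = 0.5196 + 0.0000 = 0.5196.

Power ≈ 0.520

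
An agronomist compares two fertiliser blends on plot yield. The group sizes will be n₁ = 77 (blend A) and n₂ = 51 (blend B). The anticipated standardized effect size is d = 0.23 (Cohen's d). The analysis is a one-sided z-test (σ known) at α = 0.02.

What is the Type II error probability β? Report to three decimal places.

β ≈ 0.782

Noncentrality parameter: δ = d / √(1/n₁ + 1/n₂) = 0.23 / √(1/77 + 1/51) = 1.2740
One-sided α = 0.02 → critical value z_{0.02} = 2.054.
Power = P(Z > 2.054 − δ) = Φ(-0.780) = 0.2178.
Type II error: β = 1 − power = 1 − 0.2178 = 0.7822.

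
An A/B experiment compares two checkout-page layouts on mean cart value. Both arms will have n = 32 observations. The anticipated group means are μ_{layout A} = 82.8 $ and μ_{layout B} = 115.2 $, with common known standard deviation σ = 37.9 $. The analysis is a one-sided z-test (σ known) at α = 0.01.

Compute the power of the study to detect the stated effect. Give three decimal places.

Power ≈ 0.863

Standardized effect: d = |μ_{layout A} − μ_{layout B}| / σ = |82.8 − 115.2| / 37.9 = 0.8549
Noncentrality parameter: δ = d·√(n/2) = 0.8549 × √(32/2) = 3.4195
Critical value for a one-sided test at α = 0.01: z_α = 2.326.
Power = Φ(δ − 2.326) = Φ(1.093) = 0.8628.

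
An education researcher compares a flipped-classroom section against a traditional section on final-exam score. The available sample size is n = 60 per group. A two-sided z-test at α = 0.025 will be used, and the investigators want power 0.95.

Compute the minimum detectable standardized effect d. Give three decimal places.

Need Φ(δ − 2.241) = 0.95, so δ = 2.241 + 1.645 = 3.886.
(The second rejection-region term Φ(−δ − z_{α/2}) is negligible and dropped.)
δ = d·√(n/2) ⇒ d = δ/√(n/2) = 3.886/√(60/2) = 0.7095.

d ≈ 0.710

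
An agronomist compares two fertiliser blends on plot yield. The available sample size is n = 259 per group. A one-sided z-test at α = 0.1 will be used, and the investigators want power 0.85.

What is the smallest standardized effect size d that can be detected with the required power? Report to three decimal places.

d ≈ 0.204

Need Φ(δ − 1.282) = 0.85, so δ = 1.282 + 1.036 = 2.318.
δ = d·√(n/2) ⇒ d = δ/√(n/2) = 2.318/√(259/2) = 0.2037.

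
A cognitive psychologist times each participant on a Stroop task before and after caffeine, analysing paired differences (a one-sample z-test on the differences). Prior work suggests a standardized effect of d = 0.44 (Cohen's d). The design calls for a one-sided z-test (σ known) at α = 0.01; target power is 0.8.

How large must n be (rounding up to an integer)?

For power 0.8 need Φ(δ − z_{0.01}) = 0.8, so δ = z_{0.01} + z_{0.20} = 2.326 + 0.842 = 3.168.
δ = d·√n ⇒ n = (δ/d)² = (3.168 / 0.44)² = 51.84.
Round up to the next whole unit.

n = 52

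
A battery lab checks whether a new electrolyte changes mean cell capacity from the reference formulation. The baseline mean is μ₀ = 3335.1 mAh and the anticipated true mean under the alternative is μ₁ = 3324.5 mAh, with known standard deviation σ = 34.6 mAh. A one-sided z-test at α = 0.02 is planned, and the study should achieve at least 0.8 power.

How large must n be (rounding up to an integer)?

Standardized effect: d = |μ₁ − μ₀| / σ = |3324.5 − 3335.1| / 34.6 = 0.3064
For power 0.8 need Φ(δ − z_{0.02}) = 0.8, so δ = z_{0.02} + z_{0.20} = 2.054 + 0.842 = 2.895.
δ = d·√n ⇒ n = (δ/d)² = (2.895 / 0.3064)² = 89.32.
Round up to the next whole unit.

n = 90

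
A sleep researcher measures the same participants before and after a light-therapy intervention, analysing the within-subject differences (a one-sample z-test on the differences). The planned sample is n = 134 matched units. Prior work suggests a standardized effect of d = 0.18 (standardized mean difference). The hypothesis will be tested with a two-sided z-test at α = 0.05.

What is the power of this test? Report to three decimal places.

Noncentrality parameter: λ = d·√n = 0.18 × √134 = 2.0837
Critical value for a two-sided test at α = 0.05: z_{α/2} = 1.960.
Power = Φ(λ − 1.960) + Φ(−λ − 1.960) = Φ(0.124) + Φ(-4.044) = 0.5492 + 0.0000 = 0.5492.

Power ≈ 0.549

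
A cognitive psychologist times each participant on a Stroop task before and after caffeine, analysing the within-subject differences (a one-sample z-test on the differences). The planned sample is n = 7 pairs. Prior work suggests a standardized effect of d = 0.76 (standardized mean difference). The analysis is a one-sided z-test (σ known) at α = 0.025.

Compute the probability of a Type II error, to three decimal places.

Noncentrality parameter: δ = d·√n = 0.76 × √7 = 2.0108
Critical value for a one-sided test at α = 0.025: z_α = 1.960.
Power = Φ(δ − 1.960) = Φ(0.051) = 0.5203.
Type II error: β = 1 − power = 1 − 0.5203 = 0.4797.

β ≈ 0.480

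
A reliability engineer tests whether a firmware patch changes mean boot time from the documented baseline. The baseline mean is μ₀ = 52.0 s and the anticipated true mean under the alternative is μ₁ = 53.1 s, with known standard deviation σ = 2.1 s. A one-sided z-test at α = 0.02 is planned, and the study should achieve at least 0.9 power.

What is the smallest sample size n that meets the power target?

Standardized effect: d = |μ₁ − μ₀| / σ = |53.1 − 52.0| / 2.1 = 0.5238
For power 0.9 need Φ(δ − z_{0.02}) = 0.9, so δ = z_{0.02} + z_{0.10} = 2.054 + 1.282 = 3.335.
δ = d·√n ⇒ n = (δ/d)² = (3.335 / 0.5238)² = 40.54.
Rounding up, n = 41.

n = 41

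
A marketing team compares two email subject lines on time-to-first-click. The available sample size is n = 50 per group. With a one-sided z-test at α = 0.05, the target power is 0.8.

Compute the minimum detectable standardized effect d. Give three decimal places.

Required noncentrality: δ = z_{0.05} + z_{0.20} = 1.645 + 0.842 = 2.486.
δ = d·√(n/2) ⇒ d = δ/√(n/2) = 2.486/√(50/2) = 0.4973.

d ≈ 0.497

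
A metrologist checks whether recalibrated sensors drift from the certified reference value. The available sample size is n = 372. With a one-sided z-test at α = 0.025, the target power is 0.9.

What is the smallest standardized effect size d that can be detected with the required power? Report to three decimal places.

Need Φ(δ − 1.960) = 0.9, so δ = 1.960 + 1.282 = 3.242.
δ = d·√n ⇒ d = δ/√n = 3.242/√372 = 0.1681.

d ≈ 0.168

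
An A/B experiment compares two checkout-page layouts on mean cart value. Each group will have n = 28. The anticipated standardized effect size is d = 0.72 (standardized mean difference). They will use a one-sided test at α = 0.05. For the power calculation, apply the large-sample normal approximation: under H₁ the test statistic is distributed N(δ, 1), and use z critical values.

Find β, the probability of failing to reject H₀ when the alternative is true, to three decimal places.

Noncentrality parameter: δ = d·√(n/2) = 0.72 × √(28/2) = 2.6940
One-sided α = 0.05 → critical value z_{0.05} = 1.645.
Power = Φ(δ − 1.645) = Φ(1.049) = 0.8529.
Type II error: β = 1 − power = 1 − 0.8529 = 0.1471.

β ≈ 0.147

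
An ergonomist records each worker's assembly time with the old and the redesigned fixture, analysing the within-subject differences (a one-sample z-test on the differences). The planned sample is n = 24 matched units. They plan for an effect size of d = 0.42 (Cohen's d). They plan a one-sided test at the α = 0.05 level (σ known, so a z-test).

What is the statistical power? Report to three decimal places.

Power ≈ 0.660

Noncentrality parameter: δ = d·√n = 0.42 × √24 = 2.0576
One-sided α = 0.05 → critical value z_{0.05} = 1.645.
Power = P(Z > 1.645 − δ) = Φ(0.413) = 0.6601.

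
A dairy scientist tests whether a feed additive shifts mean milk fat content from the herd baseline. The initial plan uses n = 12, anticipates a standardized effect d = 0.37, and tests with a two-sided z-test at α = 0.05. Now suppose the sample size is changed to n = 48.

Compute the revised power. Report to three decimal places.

With n = 48: δ = d·√n = 0.37 × √48 = 2.5634. Critical value z_{0.025} = 1.960.
Revised power = Φ(δ − 1.960) + Φ(−δ − 1.960) = Φ(0.603) + Φ(-4.523) = 0.7269 + 0.0000 = 0.7269.

Power ≈ 0.727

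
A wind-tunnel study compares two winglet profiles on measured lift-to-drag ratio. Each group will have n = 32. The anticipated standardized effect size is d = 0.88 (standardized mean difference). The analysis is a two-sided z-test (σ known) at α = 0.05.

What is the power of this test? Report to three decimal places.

Noncentrality parameter: δ = d·√(n/2) = 0.88 × √(32/2) = 3.5200
Critical value for a two-sided test at α = 0.05: z_{α/2} = 1.960.
Power = Φ(δ − 1.960) + Φ(−δ − 1.960) = Φ(1.560) + Φ(-5.480) = 0.9406 + 0.0000 = 0.9406.

Power ≈ 0.941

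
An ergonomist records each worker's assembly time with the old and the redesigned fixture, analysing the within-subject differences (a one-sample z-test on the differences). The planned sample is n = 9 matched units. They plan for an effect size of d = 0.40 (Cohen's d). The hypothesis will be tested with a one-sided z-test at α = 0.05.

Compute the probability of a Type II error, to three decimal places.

Noncentrality parameter: δ = d·√n = 0.40 × √9 = 1.2000
Critical value for a one-sided test at α = 0.05: z_α = 1.645.
Power = P(Z > 1.645 − δ) = Φ(-0.445) = 0.3282.
Type II error: β = 1 − power = 1 − 0.3282 = 0.6718.

β ≈ 0.672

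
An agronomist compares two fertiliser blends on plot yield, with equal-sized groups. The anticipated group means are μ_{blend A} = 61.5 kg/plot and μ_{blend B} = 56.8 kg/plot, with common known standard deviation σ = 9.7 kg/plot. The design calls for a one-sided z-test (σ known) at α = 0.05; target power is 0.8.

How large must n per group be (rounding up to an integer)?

n = 53 per group

Standardized effect: d = |μ_{blend A} − μ_{blend B}| / σ = |61.5 − 56.8| / 9.7 = 0.4845
Set Φ(δ − 1.645) = 0.8; then δ − 1.645 = Φ⁻¹(0.8) = 0.842, giving δ = 2.486.
δ = d·√(n/2) ⇒ n = 2(δ/d)² = 2 × (2.486 / 0.4845)² = 52.67.
Round up to the next whole unit.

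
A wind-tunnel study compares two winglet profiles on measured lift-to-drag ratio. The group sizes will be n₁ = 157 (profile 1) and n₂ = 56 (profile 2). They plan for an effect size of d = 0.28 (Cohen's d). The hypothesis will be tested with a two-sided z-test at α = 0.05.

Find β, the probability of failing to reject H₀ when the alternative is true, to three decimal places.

β ≈ 0.564

Noncentrality parameter: δ = d / √(1/n₁ + 1/n₂) = 0.28 / √(1/157 + 1/56) = 1.7989
Critical value for a two-sided test at α = 0.05: z_{α/2} = 1.960.
Power = Φ(δ − 1.960) + Φ(−δ − 1.960) = Φ(-0.161) + Φ(-3.759) = 0.4360 + 0.0001 = 0.4361.
Type II error: β = 1 − power = 1 − 0.4361 = 0.5639.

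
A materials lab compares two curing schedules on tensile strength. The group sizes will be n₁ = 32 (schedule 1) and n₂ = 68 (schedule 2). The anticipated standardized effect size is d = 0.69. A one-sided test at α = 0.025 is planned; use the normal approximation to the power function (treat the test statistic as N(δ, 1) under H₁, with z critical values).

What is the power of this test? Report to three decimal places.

Noncentrality parameter: δ = d / √(1/n₁ + 1/n₂) = 0.69 / √(1/32 + 1/68) = 3.2187
One-sided α = 0.025 → critical value z_{0.025} = 1.960.
Power = Φ(δ − 1.960) = Φ(1.259) = 0.8959.

Power ≈ 0.896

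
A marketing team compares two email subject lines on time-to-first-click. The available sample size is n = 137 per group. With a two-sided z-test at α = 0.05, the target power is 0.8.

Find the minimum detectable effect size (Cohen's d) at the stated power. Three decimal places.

d ≈ 0.338

Required noncentrality: δ = z_{0.025} + z_{0.20} = 1.960 + 0.842 = 2.802.
(Lower-tail contribution to power is negligible for δ > 0.)
δ = d·√(n/2) ⇒ d = δ/√(n/2) = 2.802/√(137/2) = 0.3385.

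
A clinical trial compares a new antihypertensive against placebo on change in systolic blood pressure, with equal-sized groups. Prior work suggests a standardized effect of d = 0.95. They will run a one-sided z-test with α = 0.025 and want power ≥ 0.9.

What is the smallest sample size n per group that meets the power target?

Set Φ(δ − 1.960) = 0.9; then δ − 1.960 = Φ⁻¹(0.9) = 1.282, giving δ = 3.242.
δ = d·√(n/2) ⇒ n = 2(δ/d)² = 2 × (3.242 / 0.95)² = 23.29.
Round up to the next whole unit.

n = 24 per group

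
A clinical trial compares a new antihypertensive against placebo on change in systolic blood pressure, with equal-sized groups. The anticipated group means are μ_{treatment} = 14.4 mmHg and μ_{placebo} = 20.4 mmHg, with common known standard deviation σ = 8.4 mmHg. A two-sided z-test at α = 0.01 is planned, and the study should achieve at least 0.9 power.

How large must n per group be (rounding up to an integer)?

n = 59 per group

Standardized effect: d = |μ_{treatment} − μ_{placebo}| / σ = |14.4 − 20.4| / 8.4 = 0.7143
For power 0.9 need Φ(δ − z_{0.005}) = 0.9, so δ = z_{0.005} + z_{0.10} = 2.576 + 1.282 = 3.857.
(For δ > 0 the lower-tail rejection region contributes negligibly to power, so the one-term inversion is standard.)
δ = d·√(n/2) ⇒ n = 2(δ/d)² = 2 × (3.857 / 0.7143)² = 58.33.
Round up to the next whole unit.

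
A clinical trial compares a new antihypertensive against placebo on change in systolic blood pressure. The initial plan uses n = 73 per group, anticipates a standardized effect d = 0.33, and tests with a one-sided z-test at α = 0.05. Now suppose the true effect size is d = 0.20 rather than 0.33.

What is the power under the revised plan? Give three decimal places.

Power ≈ 0.331

With d = 0.20: δ = d·√(n/2) = 0.20 × √(73/2) = 1.2083. Critical value z_{0.05} = 1.645.
Revised power = P(Z > 1.645 − δ) = Φ(-0.437) = 0.3312.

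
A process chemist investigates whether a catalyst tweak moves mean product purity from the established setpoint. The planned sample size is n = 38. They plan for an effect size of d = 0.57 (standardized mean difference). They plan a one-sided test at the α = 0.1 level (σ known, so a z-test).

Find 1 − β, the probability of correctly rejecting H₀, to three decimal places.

Noncentrality parameter: δ = d·√n = 0.57 × √38 = 3.5137
One-sided α = 0.1 → critical value z_{0.1} = 1.282.
Power = P(Z > 1.282 − δ) = Φ(2.232) = 0.9872.

Power ≈ 0.987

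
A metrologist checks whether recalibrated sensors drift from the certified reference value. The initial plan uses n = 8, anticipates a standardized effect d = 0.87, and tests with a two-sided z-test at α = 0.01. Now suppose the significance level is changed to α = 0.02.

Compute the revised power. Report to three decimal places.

Power ≈ 0.553

δ = d·√n = 0.87 × √8 = 2.4607 (unchanged). New critical value: z_{0.01} = 2.326.
Revised power = Φ(δ − 2.326) + Φ(−δ − 2.326) = Φ(0.134) + Φ(-4.787) = 0.5535 + 0.0000 = 0.5535.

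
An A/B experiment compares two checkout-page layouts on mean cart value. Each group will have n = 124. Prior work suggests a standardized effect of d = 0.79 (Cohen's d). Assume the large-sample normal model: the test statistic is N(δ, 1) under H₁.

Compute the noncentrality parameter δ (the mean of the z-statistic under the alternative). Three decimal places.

δ = d·√(n/2) = 0.79 × √(124/2) = 6.2205

δ ≈ 6.220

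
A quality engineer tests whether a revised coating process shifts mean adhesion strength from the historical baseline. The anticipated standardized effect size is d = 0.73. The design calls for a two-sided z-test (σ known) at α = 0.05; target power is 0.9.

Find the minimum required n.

For power 0.9 need Φ(δ − z_{0.025}) = 0.9, so δ = z_{0.025} + z_{0.10} = 1.960 + 1.282 = 3.242.
(The Φ(−δ − z_{α/2}) term is vanishingly small for δ > 0 and is dropped in the standard sample-size formula.)
δ = d·√n ⇒ n = (δ/d)² = (3.242 / 0.73)² = 19.72.
Rounding up, n = 20.

n = 20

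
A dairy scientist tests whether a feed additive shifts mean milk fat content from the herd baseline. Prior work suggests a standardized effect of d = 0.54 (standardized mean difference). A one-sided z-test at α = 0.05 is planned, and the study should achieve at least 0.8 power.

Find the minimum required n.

n = 22

For power 0.8 need Φ(δ − z_{0.05}) = 0.8, so δ = z_{0.05} + z_{0.20} = 1.645 + 0.842 = 2.486.
δ = d·√n ⇒ n = (δ/d)² = (2.486 / 0.54)² = 21.20.
Rounding up, n = 22.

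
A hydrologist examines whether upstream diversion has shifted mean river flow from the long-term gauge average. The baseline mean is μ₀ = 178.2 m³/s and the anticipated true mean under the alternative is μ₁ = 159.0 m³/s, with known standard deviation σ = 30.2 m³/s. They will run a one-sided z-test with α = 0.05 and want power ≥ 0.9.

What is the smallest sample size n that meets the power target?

n = 22

Standardized effect: d = |μ₁ − μ₀| / σ = |159.0 − 178.2| / 30.2 = 0.6358
Set Φ(δ − 1.645) = 0.9; then δ − 1.645 = Φ⁻¹(0.9) = 1.282, giving δ = 2.926.
δ = d·√n ⇒ n = (δ/d)² = (2.926 / 0.6358)² = 21.19.
Round up to the next whole unit.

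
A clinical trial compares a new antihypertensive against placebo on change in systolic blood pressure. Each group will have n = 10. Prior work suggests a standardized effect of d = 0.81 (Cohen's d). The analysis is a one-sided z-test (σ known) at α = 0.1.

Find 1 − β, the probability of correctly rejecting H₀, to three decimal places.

Power ≈ 0.702

Noncentrality parameter: δ = d·√(n/2) = 0.81 × √(10/2) = 1.8112
One-sided α = 0.1 → critical value z_{0.1} = 1.282.
Power = P(Z > 1.282 − δ) = Φ(0.530) = 0.7018.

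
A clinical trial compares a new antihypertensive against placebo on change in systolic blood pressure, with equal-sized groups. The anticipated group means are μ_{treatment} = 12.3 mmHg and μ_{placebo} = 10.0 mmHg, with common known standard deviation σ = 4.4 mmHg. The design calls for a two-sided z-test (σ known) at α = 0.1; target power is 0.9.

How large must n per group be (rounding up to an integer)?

Standardized effect: d = |μ_{treatment} − μ_{placebo}| / σ = |12.3 − 10.0| / 4.4 = 0.5227
Set Φ(δ − 1.645) = 0.9; then δ − 1.645 = Φ⁻¹(0.9) = 1.282, giving δ = 2.926.
(The Φ(−δ − z_{α/2}) term is vanishingly small for δ > 0 and is dropped in the standard sample-size formula.)
δ = d·√(n/2) ⇒ n = 2(δ/d)² = 2 × (2.926 / 0.5227)² = 62.68.
Round up to the next whole unit.

n = 63 per group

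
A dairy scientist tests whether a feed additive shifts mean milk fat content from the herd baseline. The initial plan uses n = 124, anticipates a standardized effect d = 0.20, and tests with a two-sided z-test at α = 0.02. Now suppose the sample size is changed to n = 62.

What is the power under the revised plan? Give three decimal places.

Power ≈ 0.226

With n = 62: δ = d·√n = 0.20 × √62 = 1.5748. Critical value z_{0.01} = 2.326.
Revised power = Φ(δ − 2.326) + Φ(−δ − 2.326) = Φ(-0.752) + Φ(-3.901) = 0.2262 + 0.0000 = 0.2262.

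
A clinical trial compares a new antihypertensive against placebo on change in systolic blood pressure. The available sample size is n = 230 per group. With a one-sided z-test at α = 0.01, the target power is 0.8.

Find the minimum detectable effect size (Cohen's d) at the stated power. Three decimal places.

Need Φ(δ − 2.326) = 0.8, so δ = 2.326 + 0.842 = 3.168.
δ = d·√(n/2) ⇒ d = δ/√(n/2) = 3.168/√(230/2) = 0.2954.

d ≈ 0.295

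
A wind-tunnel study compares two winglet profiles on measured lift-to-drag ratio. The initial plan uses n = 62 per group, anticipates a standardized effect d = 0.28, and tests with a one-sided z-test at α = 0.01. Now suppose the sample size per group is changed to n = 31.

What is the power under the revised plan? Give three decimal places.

Power ≈ 0.110

With n = 31 per group: δ = d·√(n/2) = 0.28 × √(31/2) = 1.1024. Critical value z_{0.01} = 2.326.
Revised power = Φ(δ − 2.326) = Φ(-1.224) = 0.1105.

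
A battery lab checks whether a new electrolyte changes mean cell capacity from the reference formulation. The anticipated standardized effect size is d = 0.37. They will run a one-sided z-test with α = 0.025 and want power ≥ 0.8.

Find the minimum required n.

n = 58

For power 0.8 need Φ(δ − z_{0.025}) = 0.8, so δ = z_{0.025} + z_{0.20} = 1.960 + 0.842 = 2.802.
δ = d·√n ⇒ n = (δ/d)² = (2.802 / 0.37)² = 57.33.
Rounding up, n = 58.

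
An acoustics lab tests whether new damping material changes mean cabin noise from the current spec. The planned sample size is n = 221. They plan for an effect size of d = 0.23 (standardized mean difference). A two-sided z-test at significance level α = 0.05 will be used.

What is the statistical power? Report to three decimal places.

Noncentrality parameter: λ = d·√n = 0.23 × √221 = 3.4192
Two-sided α = 0.05 → critical value z_{0.025} = 1.960.
Power = Φ(λ − 1.960) + Φ(−λ − 1.960) = Φ(1.459) + Φ(-5.379) = 0.9277 + 0.0000 = 0.9277.

Power ≈ 0.928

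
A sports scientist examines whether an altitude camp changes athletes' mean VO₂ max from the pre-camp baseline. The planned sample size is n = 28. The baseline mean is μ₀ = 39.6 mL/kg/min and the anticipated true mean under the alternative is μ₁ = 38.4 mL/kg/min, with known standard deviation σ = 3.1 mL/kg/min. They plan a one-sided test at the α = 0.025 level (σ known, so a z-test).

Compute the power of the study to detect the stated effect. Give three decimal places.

Standardized effect: d = |μ₁ − μ₀| / σ = |38.4 − 39.6| / 3.1 = 0.3871
Noncentrality parameter: δ = d·√n = 0.3871 × √28 = 2.0483
Critical value for a one-sided test at α = 0.025: z_α = 1.960.
Power = P(Z > 1.960 − δ) = Φ(0.088) = 0.5352.

Power ≈ 0.535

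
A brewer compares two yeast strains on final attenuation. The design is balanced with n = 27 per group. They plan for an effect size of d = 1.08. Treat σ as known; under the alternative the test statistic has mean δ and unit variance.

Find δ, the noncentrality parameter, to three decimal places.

δ ≈ 3.968

δ = d·√(n/2) = 1.08 × √(27/2) = 3.9682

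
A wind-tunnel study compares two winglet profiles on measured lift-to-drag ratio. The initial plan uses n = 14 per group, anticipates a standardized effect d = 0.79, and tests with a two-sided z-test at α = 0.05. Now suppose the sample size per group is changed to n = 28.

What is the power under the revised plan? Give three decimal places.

Power ≈ 0.840

With n = 28 per group: δ = d·√(n/2) = 0.79 × √(28/2) = 2.9559. Critical value z_{0.025} = 1.960.
Revised power = Φ(δ − 1.960) + Φ(−δ − 1.960) = Φ(0.996) + Φ(-4.916) = 0.8404 + 0.0000 = 0.8404.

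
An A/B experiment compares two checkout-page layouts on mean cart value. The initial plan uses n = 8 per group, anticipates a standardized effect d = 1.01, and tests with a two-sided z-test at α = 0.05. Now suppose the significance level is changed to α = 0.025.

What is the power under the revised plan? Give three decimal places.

δ = d·√(n/2) = 1.01 × √(8/2) = 2.0200 (unchanged). New critical value: z_{0.0125} = 2.241.
Revised power = Φ(δ − 2.241) + Φ(−δ − 2.241) = Φ(-0.221) + Φ(-4.261) = 0.4124 + 0.0000 = 0.4124.

Power ≈ 0.412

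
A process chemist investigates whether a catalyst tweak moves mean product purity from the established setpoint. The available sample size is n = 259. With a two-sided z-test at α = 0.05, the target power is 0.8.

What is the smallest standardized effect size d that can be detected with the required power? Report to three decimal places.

Need Φ(δ − 1.960) = 0.8, so δ = 1.960 + 0.842 = 2.802.
(Lower-tail contribution to power is negligible for δ > 0.)
δ = d·√n ⇒ d = δ/√n = 2.802/√259 = 0.1741.

d ≈ 0.174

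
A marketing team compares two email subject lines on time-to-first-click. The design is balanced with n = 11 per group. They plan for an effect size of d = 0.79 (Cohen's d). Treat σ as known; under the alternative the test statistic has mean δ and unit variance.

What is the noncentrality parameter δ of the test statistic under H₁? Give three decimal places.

δ ≈ 1.853

The noncentrality parameter scales effect size by the design's sample-size factor: δ = d·√(n/2) = 0.79 × √(11/2) = 1.8527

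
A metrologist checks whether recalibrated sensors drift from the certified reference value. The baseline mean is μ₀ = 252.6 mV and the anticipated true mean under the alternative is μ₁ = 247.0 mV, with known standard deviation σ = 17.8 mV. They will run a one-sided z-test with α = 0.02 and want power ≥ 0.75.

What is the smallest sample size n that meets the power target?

n = 76

Standardized effect: d = |μ₁ − μ₀| / σ = |247.0 − 252.6| / 17.8 = 0.3146
Set Φ(δ − 2.054) = 0.75; then δ − 2.054 = Φ⁻¹(0.75) = 0.674, giving δ = 2.728.
δ = d·√n ⇒ n = (δ/d)² = (2.728 / 0.3146)² = 75.20.
Rounding up, n = 76.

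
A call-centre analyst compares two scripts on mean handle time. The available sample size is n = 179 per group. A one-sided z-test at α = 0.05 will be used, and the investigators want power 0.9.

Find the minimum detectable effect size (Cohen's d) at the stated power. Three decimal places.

d ≈ 0.309

Required noncentrality: δ = z_{0.05} + z_{0.10} = 1.645 + 1.282 = 2.926.
δ = d·√(n/2) ⇒ d = δ/√(n/2) = 2.926/√(179/2) = 0.3093.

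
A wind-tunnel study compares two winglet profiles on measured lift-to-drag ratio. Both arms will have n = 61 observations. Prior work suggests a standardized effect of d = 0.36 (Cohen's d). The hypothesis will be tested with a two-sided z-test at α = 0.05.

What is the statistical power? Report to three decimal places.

Noncentrality parameter: δ = d·√(n/2) = 0.36 × √(61/2) = 1.9882
Critical value for a two-sided test at α = 0.05: z_{α/2} = 1.960.
Power = Φ(δ − 1.960) + Φ(−δ − 1.960) = Φ(0.028) + Φ(-3.948) = 0.5112 + 0.0000 = 0.5113.

Power ≈ 0.511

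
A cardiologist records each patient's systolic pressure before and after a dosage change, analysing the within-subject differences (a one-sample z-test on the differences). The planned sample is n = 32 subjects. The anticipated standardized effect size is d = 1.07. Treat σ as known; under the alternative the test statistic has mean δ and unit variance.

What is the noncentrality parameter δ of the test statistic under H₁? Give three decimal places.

δ ≈ 6.053

The noncentrality parameter scales effect size by the design's sample-size factor: δ = d·√n = 1.07 × √32 = 6.0528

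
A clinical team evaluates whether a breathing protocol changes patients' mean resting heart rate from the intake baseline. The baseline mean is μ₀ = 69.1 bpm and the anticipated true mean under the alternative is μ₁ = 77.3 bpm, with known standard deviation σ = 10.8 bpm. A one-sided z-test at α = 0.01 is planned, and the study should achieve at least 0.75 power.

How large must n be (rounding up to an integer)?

n = 16

Standardized effect: d = |μ₁ − μ₀| / σ = |77.3 − 69.1| / 10.8 = 0.7593
For power 0.75 need Φ(δ − z_{0.01}) = 0.75, so δ = z_{0.01} + z_{0.25} = 2.326 + 0.674 = 3.001.
δ = d·√n ⇒ n = (δ/d)² = (3.001 / 0.7593)² = 15.62.
Rounding up, n = 16.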